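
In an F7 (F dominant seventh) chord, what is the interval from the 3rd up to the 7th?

F7 (F dominant seventh) is spelled F-A-C-Eb.
3rd = A; 7th = Eb.
From A to Eb: 6 semitones over a fifth = diminished.

d5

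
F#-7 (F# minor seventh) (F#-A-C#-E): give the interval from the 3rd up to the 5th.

So we need the interval from A up to C#.
A up to C# spans 3 letter names and 4 semitones — a major third.

M3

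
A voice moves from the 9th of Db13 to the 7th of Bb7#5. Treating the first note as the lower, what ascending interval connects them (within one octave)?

Db13 has Eb as its 9th, and Bb7#5 has Ab as its 7th.
Eb up to Ab spans 4 letter names and 5 semitones — a perfect fourth.

perfect fourth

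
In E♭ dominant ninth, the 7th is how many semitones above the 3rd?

6

The chord tones of E♭9 are E♭ G B♭ D♭ F.
G to D♭ is a diminished fifth: 6 semitones.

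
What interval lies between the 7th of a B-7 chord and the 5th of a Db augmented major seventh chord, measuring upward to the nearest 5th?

The 7th of B-7 is A; the 5th of Db augmented major seventh is A.
From A to A is 0 semitones, exactly the perfect unison.

perfect unison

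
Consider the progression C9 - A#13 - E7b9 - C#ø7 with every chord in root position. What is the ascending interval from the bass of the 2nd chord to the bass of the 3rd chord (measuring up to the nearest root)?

diminished fifth

The roots are A# and E.
From A# to E: 6 semitones over a fifth = diminished.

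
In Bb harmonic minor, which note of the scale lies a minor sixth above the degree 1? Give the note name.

The scale is Bb C Db Eb F Gb A.
The degree 1 is Bb; a minor sixth above that is Gb — scale degree 6.

Gb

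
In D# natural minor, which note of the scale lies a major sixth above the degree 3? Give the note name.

The scale is D# E# F# G# A# B C#.
The degree 3 is F#; a major sixth above that is D# — scale degree 1.

D#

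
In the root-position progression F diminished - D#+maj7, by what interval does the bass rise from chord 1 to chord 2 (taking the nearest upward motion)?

The roots are F and D#.
From F to D#: 10 semitones over a sixth = augmented.

augmented sixth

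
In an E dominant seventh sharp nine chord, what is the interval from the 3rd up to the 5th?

Spelling the chord: E G♯ B D F𝄪.
The 3rd is G♯ and the 5th is B.
3 letter names make it a third; at 3 semitones (a half step narrower than major) the quality is minor.

minor 3rd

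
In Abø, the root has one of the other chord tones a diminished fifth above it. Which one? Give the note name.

Ebb

Spelling the chord: Ab Cb Ebb Gb.
The root is Ab. A diminished fifth above Ab is Ebb.
Ebb is the chord's 5th.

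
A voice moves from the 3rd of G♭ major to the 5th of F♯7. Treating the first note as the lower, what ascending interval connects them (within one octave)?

augmented second

G♭ major has B♭ as its 3rd, and F♯7 has C♯ as its 5th.
From B♭ to C♯: 3 semitones over a second = augmented.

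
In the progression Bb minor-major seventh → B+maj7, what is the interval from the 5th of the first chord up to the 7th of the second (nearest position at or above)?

augmented 3rd

Bb minor-major seventh has F as its 5th, and B+maj7 has A# as its 7th.
From F to A#: 5 semitones over a third = augmented.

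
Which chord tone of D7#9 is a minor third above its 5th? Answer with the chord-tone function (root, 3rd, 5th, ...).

7th

Spelling the chord: D, F#, A, C, E#.
The 5th is A. A minor third above A is C.
C is the chord's 7th.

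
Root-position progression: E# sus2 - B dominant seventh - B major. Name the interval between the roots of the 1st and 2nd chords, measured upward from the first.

The roots are E# and B.
From E# to B: 6 semitones over a fifth = diminished.

diminished fifth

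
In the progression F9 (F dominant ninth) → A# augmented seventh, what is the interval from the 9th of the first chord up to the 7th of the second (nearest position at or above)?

augmented 1st

F9 (F dominant ninth) has G as its 9th, and A# augmented seventh has G# as its 7th.
G up to G# is 1 semitone, a half step wider than a perfect unison, so the interval is augmented.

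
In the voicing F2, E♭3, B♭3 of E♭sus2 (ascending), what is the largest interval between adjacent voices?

Adjacent intervals: F2→E♭3 = minor seventh; E♭3→B♭3 = perfect fifth.
The largest is F2 to E♭3, a minor seventh (10 semitones).

minor seventh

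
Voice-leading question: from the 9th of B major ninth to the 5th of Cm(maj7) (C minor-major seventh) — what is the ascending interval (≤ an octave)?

B major ninth has C# as its 9th, and Cm(maj7) (C minor-major seventh) has G as its 5th.
From C# to G: 6 semitones over a fifth = diminished.

diminished 5th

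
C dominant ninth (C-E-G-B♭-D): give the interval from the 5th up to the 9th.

That puts G below D.
Counting 5 letters and 7 half steps from G gives a perfect fifth.

perfect fifth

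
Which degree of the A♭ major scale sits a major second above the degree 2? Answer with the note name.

C

The scale is A♭ B♭ C D♭ E♭ F G.
The degree 2 is B♭; a major second above that is C — scale degree 3.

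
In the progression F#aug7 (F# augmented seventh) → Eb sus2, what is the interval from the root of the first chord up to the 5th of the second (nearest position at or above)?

F#aug7 (F# augmented seventh) has F# as its root, and Eb sus2 has Bb as its 5th.
From F# to Bb: 4 semitones over a fourth = diminished.

diminished 4th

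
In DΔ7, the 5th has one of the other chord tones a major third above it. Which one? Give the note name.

C#

The chord tones of DM7 are D–F#–A–C#.
The 5th is A. A major third above A is C#.
C# is the chord's 7th.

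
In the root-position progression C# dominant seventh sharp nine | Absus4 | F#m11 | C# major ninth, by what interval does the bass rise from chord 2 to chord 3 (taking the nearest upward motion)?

The roots are Ab and F#.
From Ab to F#: 10 semitones over a sixth = augmented.

augmented 6th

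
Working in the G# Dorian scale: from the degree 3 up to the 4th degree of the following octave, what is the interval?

G# dorian: G# A# B C# D# E# F#.
The degree 3 is B and the degree 4 (up an octave) is C#.
B up to C# spans 9 letter names and 14 semitones — a major ninth.

M9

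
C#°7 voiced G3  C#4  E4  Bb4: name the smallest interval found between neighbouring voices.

minor third

Adjacent intervals: G3→C#4 = augmented fourth; C#4→E4 = minor third; E4→Bb4 = diminished fifth.
The smallest is C#4 to E4, a minor third (3 semitones).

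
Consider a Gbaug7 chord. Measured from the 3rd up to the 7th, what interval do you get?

diminished fifth

Gbaug7: Gb–Bb–D–Fb.
So we need the interval from Bb up to Fb.
5 letter names make it a fifth; at 6 semitones (a half step narrower than perfect) the quality is diminished.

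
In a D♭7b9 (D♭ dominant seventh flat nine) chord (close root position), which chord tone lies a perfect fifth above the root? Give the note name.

The chord tones of D♭ dominant seventh flat nine are D♭-F-A♭-C♭-E𝄫.
The root is D♭. A perfect fifth above D♭ is A♭.
A♭ is the chord's 5th.

Ab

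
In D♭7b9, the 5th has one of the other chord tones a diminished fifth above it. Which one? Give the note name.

D♭7b9 is spelled D♭–F–A♭–C♭–E𝄫.
The 5th is A♭. A diminished fifth above A♭ is E𝄫.
E𝄫 is the chord's 9th.

Ebb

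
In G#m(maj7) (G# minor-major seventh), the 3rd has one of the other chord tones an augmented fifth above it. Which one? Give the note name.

Spelling the chord: G#–B–D#–F##.
The 3rd is B. An augmented fifth above B is F##.
F## is the chord's 7th.

F##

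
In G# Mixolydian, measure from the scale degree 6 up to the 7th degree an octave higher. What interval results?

minor ninth

G# mixolydian: G# A# B# C# D# E# F#.
Scale degree 6 = E#; 7th scale degree (up an octave) = F#.
E# up to F# is 13 semitones, a half step narrower than a major ninth, so the interval is minor.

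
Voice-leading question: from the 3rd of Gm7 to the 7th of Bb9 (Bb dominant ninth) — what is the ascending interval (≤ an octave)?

m7

Gm7 has Bb as its 3rd, and Bb9 (Bb dominant ninth) has Ab as its 7th.
From Bb to Ab: 10 semitones over a seventh = minor.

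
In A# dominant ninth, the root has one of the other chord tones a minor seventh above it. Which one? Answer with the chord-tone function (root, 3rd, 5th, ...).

7th

A#9 (A# dominant ninth) is spelled A#-C##-E#-G#-B#.
The root is A#. A minor seventh above A# is G#.
G# is the chord's 7th.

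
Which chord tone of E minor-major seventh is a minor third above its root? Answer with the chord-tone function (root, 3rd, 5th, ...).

3rd

Spelling the chord: E–G–B–D♯.
The root is E. A minor third above E is G.
G is the chord's 3rd.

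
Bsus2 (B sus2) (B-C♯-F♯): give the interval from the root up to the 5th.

So we need the interval from B up to F♯.
From B to F♯ is 7 semitones, exactly the perfect fifth.

perfect fifth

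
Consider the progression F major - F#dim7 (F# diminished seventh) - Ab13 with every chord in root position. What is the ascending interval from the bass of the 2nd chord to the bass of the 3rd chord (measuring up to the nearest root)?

diminished third

The roots are F# and Ab.
From F# to Ab: 2 semitones over a third = diminished.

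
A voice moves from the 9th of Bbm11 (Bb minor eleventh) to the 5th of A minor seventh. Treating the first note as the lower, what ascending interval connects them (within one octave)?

The 9th of Bbm11 (Bb minor eleventh) is C; the 5th of A minor seventh is E.
C up to E spans 3 letter names and 4 semitones — a major third.

major third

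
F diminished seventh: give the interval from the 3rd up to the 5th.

minor 3rd

F°7: F, Ab, Cb, Ebb.
That puts Ab below Cb.
3 letter names make it a third; at 3 semitones (a half step narrower than major) the quality is minor.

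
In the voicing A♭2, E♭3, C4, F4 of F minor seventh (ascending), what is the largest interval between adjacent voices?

major sixth

Adjacent intervals: A♭2→E♭3 = perfect fifth; E♭3→C4 = major sixth; C4→F4 = perfect fourth.
The largest is E♭3 to C4, a major sixth (9 semitones).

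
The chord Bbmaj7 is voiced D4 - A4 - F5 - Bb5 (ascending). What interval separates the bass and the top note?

The outer voices are D4 and Bb5.
D up to Bb is 20 semitones, a half step narrower than a major thirteenth, so the interval is minor.

minor thirteenth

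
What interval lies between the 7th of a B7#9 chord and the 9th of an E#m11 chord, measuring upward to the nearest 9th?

augmented sixth

The 7th of B7#9 is A; the 9th of E#m11 is F##.
6 letter names make it a sixth; at 10 semitones (a half step wider than major) the quality is augmented.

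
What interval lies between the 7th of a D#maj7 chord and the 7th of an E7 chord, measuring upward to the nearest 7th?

diminished 2nd

The 7th of D#maj7 is C##; the 7th of E7 is D.
C## up to D is 0 semitones, a whole step narrower than a major second, so the interval is diminished.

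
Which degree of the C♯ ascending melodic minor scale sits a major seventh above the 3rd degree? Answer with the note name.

The scale is C♯ D♯ E F♯ G♯ A♯ B♯.
The 3rd degree is E; a major seventh above that is D♯ — scale degree 2.

D#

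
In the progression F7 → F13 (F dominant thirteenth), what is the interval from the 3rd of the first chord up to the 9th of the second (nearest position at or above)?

The 3rd of F7 is A; the 9th of F13 (F dominant thirteenth) is G.
7 letter names make it a seventh; at 10 semitones (a half step narrower than major) the quality is minor.

minor seventh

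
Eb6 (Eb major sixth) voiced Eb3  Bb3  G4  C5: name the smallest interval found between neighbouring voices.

perfect fourth

Adjacent intervals: Eb3→Bb3 = perfect fifth; Bb3→G4 = major sixth; G4→C5 = perfect fourth.
The smallest is G4 to C5, a perfect fourth (5 semitones).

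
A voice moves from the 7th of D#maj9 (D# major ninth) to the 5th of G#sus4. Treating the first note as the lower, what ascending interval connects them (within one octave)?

minor second

D#maj9 (D# major ninth) has C## as its 7th, and G#sus4 has D# as its 5th.
2 letter names make it a second; at 1 semitone (a half step narrower than major) the quality is minor.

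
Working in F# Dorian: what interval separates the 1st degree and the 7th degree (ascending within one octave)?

Spelling F# Dorian: F# G# A B C# D# E.
1st degree = F#; 7th degree = E.
From F# to E: 10 semitones over a seventh = minor.

m7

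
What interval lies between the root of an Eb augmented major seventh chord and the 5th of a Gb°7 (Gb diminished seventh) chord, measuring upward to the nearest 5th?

The root of Eb augmented major seventh is Eb; the 5th of Gb°7 (Gb diminished seventh) is Dbb.
From Eb to Dbb: 9 semitones over a seventh = diminished.

d7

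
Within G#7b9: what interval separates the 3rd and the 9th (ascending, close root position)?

The chord tones of G#7b9 (G# dominant seventh flat nine) are G#-B#-D#-F#-A.
The 3rd is B# and the 9th is A.
7 letter names make it a seventh; at 9 semitones (a whole step narrower than major) the quality is diminished.

d7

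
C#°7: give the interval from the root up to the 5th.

Spelling the chord: C#, E, G, Bb.
Root = C#; 5th = G.
From C# to G: 6 semitones over a fifth = diminished.

d5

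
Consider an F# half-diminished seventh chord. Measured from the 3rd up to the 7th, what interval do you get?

perfect fifth

The chord tones of F# half-diminished seventh are F#–A–C–E.
That puts A below E.
Counting 5 letters and 7 half steps from A gives a perfect fifth.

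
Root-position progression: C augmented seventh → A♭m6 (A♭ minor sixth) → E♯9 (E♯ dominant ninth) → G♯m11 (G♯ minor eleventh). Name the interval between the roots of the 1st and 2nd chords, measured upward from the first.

The roots are C and A♭.
From C to A♭: 8 semitones over a sixth = minor.

minor sixth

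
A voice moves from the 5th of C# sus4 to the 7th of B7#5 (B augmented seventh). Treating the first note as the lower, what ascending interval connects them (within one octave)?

C# sus4 has G# as its 5th, and B7#5 (B augmented seventh) has A as its 7th.
2 letter names make it a second; at 1 semitone (a half step narrower than major) the quality is minor.

m2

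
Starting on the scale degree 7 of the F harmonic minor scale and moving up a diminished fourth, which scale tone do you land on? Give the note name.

The scale is F G Ab Bb C Db E.
The scale degree 7 is E; a diminished fourth above that is Ab — scale degree 3.

Ab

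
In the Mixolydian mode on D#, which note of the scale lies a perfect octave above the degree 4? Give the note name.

The scale is D# E# F## G# A# B# C#.
The degree 4 is G#; a perfect octave above that is G# — scale degree 4.

G#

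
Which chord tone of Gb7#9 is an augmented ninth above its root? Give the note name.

A

Gb7#9 is spelled Gb–Bb–Db–Fb–A.
The root is Gb. An augmented ninth above Gb is A.
A is the chord's 9th.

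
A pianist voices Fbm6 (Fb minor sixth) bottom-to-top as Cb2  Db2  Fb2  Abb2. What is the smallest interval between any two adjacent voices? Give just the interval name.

major second

Adjacent intervals: Cb2→Db2 = major second; Db2→Fb2 = minor third; Fb2→Abb2 = minor third.
The smallest is Cb2 to Db2, a major second (2 semitones).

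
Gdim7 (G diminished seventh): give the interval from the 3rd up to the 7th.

The chord tones of Gdim7 (G diminished seventh) are G–Bb–Db–Fb.
The 3rd is Bb and the 7th is Fb.
5 letter names make it a fifth; at 6 semitones (a half step narrower than perfect) the quality is diminished.

diminished fifth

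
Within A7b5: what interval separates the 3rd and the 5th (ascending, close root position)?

Spelling the chord: A C♯ E♭ G.
So we need the interval from C♯ up to E♭.
3 letter names make it a third; at 2 semitones (a whole step narrower than major) the quality is diminished.

diminished third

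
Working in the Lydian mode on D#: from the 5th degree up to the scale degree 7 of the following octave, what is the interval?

D# lydian: D# E# F## G## A# B# C##.
5th degree = A#; degree 7 (up an octave) = C##.
Counting 10 letters and 16 half steps from A# gives a major tenth.

major tenth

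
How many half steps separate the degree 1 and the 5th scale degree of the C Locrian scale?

The scale is C D♭ E♭ F G♭ A♭ B♭.
C up to G♭ is a diminished fifth — 6 semitones.

6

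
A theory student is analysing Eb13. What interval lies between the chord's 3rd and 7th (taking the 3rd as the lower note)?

The chord tones of Eb dominant thirteenth are Eb–G–Bb–Db–F–C.
3rd = G; 7th = Db.
5 letter names make it a fifth; at 6 semitones (a half step narrower than perfect) the quality is diminished.
That tritone between 3rd and 7th is what gives the dominant seventh its pull toward resolution.

diminished 5th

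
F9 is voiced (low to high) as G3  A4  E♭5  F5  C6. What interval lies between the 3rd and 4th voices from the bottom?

major second

Those voices are E♭5 and F5.
Counting 2 letters and 2 half steps from E♭ gives a major second.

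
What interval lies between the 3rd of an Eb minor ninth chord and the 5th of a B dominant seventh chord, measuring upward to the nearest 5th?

Eb minor ninth has Gb as its 3rd, and B dominant seventh has F# as its 5th.
Gb up to F# is 12 semitones, a half step wider than a major seventh, so the interval is augmented.

A7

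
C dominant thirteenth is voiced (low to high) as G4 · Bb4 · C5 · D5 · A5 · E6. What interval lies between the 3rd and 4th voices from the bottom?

M2

Those voices are C5 and D5.
C up to D spans 2 letter names and 2 semitones — a major second.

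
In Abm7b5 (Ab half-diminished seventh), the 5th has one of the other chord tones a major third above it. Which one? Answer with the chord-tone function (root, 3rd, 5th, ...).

7th

The chord tones of Ab half-diminished seventh are Ab–Cb–Ebb–Gb.
The 5th is Ebb. A major third above Ebb is Gb.
Gb is the chord's 7th.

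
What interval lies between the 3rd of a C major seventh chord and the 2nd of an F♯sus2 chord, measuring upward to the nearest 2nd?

major third

C major seventh has E as its 3rd, and F♯sus2 has G♯ as its 2nd.
Counting 3 letters and 4 half steps from E gives a major third.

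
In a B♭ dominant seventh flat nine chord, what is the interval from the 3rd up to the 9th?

The chord tones of B♭7b9 are B♭ D F A♭ C♭.
That puts D below C♭.
7 letter names make it a seventh; at 9 semitones (a whole step narrower than major) the quality is diminished.

diminished seventh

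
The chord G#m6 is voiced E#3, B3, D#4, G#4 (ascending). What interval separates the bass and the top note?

The outer voices are E#3 and G#4.
10 letter names make it a tenth; at 15 semitones (a half step narrower than major) the quality is minor.

minor 10th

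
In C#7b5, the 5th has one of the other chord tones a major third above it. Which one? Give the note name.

B

C# dominant seventh flat five: C# E# G B.
The 5th is G. A major third above G is B.
B is the chord's 7th.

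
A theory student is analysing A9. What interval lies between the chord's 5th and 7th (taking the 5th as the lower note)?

A9: A C# E G B.
That puts E below G.
3 letter names make it a third; at 3 semitones (a half step narrower than major) the quality is minor.

minor third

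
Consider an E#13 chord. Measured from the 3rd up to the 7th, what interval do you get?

E# dominant thirteenth: E#–G##–B#–D#–F##–C##.
So we need the interval from G## up to D#.
From G## to D#: 6 semitones over a fifth = diminished.

diminished 5th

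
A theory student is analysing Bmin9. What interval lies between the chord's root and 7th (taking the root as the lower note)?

minor seventh

B minor ninth is spelled B–D–F♯–A–C♯.
Root = B; 7th = A.
7 letter names make it a seventh; at 10 semitones (a half step narrower than major) the quality is minor.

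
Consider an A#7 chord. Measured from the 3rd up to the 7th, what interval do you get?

diminished fifth

Spelling the chord: A#, C##, E#, G#.
The 3rd is C## and the 7th is G#.
5 letter names make it a fifth; at 6 semitones (a half step narrower than perfect) the quality is diminished.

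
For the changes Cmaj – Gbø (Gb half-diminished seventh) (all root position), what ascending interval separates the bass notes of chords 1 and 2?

diminished fifth

The roots are C and Gb.
From C to Gb: 6 semitones over a fifth = diminished.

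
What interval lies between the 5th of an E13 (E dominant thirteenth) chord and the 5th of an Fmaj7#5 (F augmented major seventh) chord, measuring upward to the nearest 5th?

major second

The 5th of E13 (E dominant thirteenth) is B; the 5th of Fmaj7#5 (F augmented major seventh) is C#.
B up to C# spans 2 letter names and 2 semitones — a major second.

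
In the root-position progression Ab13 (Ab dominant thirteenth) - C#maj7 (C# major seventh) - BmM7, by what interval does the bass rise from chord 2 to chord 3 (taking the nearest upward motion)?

minor seventh

The roots are C# and B.
7 letter names make it a seventh; at 10 semitones (a half step narrower than major) the quality is minor.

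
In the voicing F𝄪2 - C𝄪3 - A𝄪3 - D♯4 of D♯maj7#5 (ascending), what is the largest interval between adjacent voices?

major sixth

Adjacent intervals: F𝄪2→C𝄪3 = perfect fifth; C𝄪3→A𝄪3 = major sixth; A𝄪3→D♯4 = diminished fourth.
The largest is C𝄪3 to A𝄪3, a major sixth (9 semitones).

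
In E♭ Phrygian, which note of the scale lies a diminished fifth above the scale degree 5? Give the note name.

Fb

The scale is E♭ F♭ G♭ A♭ B♭ C♭ D♭.
The scale degree 5 is B♭; a diminished fifth above that is F♭ — scale degree 2.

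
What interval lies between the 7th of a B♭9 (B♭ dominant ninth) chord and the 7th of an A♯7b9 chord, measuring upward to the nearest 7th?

augmented 7th

B♭9 (B♭ dominant ninth) has A♭ as its 7th, and A♯7b9 has G♯ as its 7th.
A♭ up to G♯ is 12 semitones, a half step wider than a major seventh, so the interval is augmented.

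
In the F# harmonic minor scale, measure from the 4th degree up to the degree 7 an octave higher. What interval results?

Spelling the F# harmonic minor scale: F# G# A B C# D E#.
That puts B below E#.
From B to E#: 18 semitones over an eleventh = augmented.

augmented eleventh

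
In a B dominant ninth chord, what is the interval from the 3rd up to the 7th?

Spelling the chord: B-D♯-F♯-A-C♯.
So we need the interval from D♯ up to A.
5 letter names make it a fifth; at 6 semitones (a half step narrower than perfect) the quality is diminished.

diminished fifth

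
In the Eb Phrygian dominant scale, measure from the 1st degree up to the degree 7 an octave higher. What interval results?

The scale runs Eb Fb G Ab Bb Cb Db.
1st degree = Eb; degree 7 (up an octave) = Db.
14 letter names make it a fourteenth; at 22 semitones (a half step narrower than major) the quality is minor.

m14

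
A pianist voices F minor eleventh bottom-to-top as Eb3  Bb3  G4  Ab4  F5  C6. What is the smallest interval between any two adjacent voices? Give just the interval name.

minor second

Adjacent intervals: Eb3→Bb3 = perfect fifth; Bb3→G4 = major sixth; G4→Ab4 = minor second; Ab4→F5 = major sixth; F5→C6 = perfect fifth.
The smallest is G4 to Ab4, a minor second (1 semitone).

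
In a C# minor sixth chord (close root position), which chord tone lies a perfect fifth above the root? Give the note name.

The chord tones of C#m6 are C#–E–G#–A#.
The root is C#. A perfect fifth above C# is G#.
G# is the chord's 5th.

G#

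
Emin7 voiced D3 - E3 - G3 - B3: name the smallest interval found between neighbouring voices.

Adjacent intervals: D3→E3 = major second; E3→G3 = minor third; G3→B3 = major third.
The smallest is D3 to E3, a major second (2 semitones).

major 2nd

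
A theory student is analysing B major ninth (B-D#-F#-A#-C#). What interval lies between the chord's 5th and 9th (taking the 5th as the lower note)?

perfect 5th

The 5th is F# and the 9th is C#.
Counting 5 letters and 7 half steps from F# gives a perfect fifth.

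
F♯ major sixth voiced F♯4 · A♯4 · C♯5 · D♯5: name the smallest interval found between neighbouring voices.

Adjacent intervals: F♯4→A♯4 = major third; A♯4→C♯5 = minor third; C♯5→D♯5 = major second.
The smallest is C♯5 to D♯5, a major second (2 semitones).

major second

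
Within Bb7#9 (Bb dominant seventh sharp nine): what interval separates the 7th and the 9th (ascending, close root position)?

A3

Bb7#9 is spelled Bb-D-F-Ab-C#.
The 7th is Ab and the 9th is C#.
Ab up to C# is 5 semitones, a half step wider than a major third, so the interval is augmented.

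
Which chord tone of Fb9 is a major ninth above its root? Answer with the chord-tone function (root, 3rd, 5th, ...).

Fb9: Fb–Ab–Cb–Ebb–Gb.
The root is Fb. A major ninth above Fb is Gb.
Gb is the chord's 9th.

9th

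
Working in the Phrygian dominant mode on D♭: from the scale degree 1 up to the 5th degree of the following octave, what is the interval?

perfect twelfth

Spelling the Phrygian dominant mode on D♭: D♭ E𝄫 F G♭ A♭ B𝄫 C♭.
The scale degree 1 is D♭ and the degree 5 (up an octave) is A♭.
From D♭ to A♭ is 19 semitones, exactly the perfect twelfth.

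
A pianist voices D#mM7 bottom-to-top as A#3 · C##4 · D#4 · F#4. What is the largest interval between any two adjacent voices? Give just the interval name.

Adjacent intervals: A#3→C##4 = major third; C##4→D#4 = minor second; D#4→F#4 = minor third.
The largest is A#3 to C##4, a major third (4 semitones).

major 3rd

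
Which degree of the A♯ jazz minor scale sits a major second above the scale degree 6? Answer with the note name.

The scale is A♯ B♯ C♯ D♯ E♯ F𝄪 G𝄪.
The scale degree 6 is F𝄪; a major second above that is G𝄪 — scale degree 7.

G##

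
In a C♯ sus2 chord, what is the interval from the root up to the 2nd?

Spelling the chord: C♯, D♯, G♯.
Root = C♯; 2nd = D♯.
From C♯ to D♯ is 2 semitones, exactly the major second.

major 2nd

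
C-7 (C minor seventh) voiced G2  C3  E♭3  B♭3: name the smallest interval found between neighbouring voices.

Adjacent intervals: G2→C3 = perfect fourth; C3→E♭3 = minor third; E♭3→B♭3 = perfect fifth.
The smallest is C3 to E♭3, a minor third (3 semitones).

minor third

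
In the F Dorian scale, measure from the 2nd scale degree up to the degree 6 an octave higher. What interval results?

The scale runs F G A♭ B♭ C D E♭.
The 2nd scale degree is G and the 6th degree (up an octave) is D.
From G to D is 19 semitones, exactly the perfect twelfth.

perfect 12th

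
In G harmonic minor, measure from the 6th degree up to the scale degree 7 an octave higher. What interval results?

augmented 9th

Spelling G harmonic minor: G A Bb C D Eb F#.
So we need the interval from Eb up to F#.
Eb up to F# is 15 semitones, a half step wider than a major ninth, so the interval is augmented.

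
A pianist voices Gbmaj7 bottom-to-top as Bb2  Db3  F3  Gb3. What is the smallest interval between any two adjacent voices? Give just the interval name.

Adjacent intervals: Bb2→Db3 = minor third; Db3→F3 = major third; F3→Gb3 = minor second.
The smallest is F3 to Gb3, a minor second (1 semitone).

minor second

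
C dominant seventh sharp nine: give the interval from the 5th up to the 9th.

augmented 5th

C dominant seventh sharp nine: C E G B♭ D♯.
The 5th is G and the 9th is D♯.
5 letter names make it a fifth; at 8 semitones (a half step wider than perfect) the quality is augmented.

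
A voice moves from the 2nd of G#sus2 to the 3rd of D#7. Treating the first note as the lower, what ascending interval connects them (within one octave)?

The 2nd of G#sus2 is A#; the 3rd of D#7 is F##.
From A# to F## is 9 semitones, exactly the major sixth.

major sixth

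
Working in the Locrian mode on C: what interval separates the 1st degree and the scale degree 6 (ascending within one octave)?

minor 6th

Spelling the Locrian mode on C: C Db Eb F Gb Ab Bb.
That puts C below Ab.
6 letter names make it a sixth; at 8 semitones (a half step narrower than major) the quality is minor.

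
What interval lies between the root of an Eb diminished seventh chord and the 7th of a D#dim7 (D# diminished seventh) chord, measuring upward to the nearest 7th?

The root of Eb diminished seventh is Eb; the 7th of D#dim7 (D# diminished seventh) is C.
Counting 6 letters and 9 half steps from Eb gives a major sixth.

major sixth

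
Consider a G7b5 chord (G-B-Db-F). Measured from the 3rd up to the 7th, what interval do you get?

That puts B below F.
From B to F: 6 semitones over a fifth = diminished.

diminished fifth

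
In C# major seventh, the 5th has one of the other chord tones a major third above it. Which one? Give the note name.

B#

Spelling the chord: C#, E#, G#, B#.
The 5th is G#. A major third above G# is B#.
B# is the chord's 7th.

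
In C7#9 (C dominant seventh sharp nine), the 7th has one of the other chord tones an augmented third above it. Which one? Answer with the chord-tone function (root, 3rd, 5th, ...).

9th

The chord tones of C7#9 are C, E, G, Bb, D#.
The 7th is Bb. An augmented third above Bb is D#.
D# is the chord's 9th.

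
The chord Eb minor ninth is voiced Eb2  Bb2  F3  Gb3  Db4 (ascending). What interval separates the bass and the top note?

minor fourteenth

The outer voices are Eb2 and Db4.
Eb up to Db is 22 semitones, a half step narrower than a major fourteenth, so the interval is minor.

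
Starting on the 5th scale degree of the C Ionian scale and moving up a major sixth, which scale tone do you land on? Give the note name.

The scale is C D E F G A B.
The 5th scale degree is G; a major sixth above that is E — scale degree 3.

E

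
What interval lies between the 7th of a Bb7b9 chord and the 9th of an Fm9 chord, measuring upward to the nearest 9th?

Bb7b9 has Ab as its 7th, and Fm9 has G as its 9th.
From Ab to G is 11 semitones, exactly the major seventh.

major seventh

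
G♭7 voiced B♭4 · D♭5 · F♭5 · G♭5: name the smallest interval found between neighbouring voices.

major second

Adjacent intervals: B♭4→D♭5 = minor third; D♭5→F♭5 = minor third; F♭5→G♭5 = major second.
The smallest is F♭5 to G♭5, a major second (2 semitones).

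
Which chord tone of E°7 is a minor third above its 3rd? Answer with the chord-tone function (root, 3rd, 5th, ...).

Spelling the chord: E, G, Bb, Db.
The 3rd is G. A minor third above G is Bb.
Bb is the chord's 5th.

5th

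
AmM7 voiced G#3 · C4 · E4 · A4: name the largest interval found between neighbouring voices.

perfect 4th

Adjacent intervals: G#3→C4 = diminished fourth; C4→E4 = major third; E4→A4 = perfect fourth.
The largest is E4 to A4, a perfect fourth (5 semitones).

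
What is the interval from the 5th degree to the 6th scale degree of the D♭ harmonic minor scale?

minor second

Spelling the D♭ harmonic minor scale: D♭ E♭ F♭ G♭ A♭ B𝄫 C.
That puts A♭ below B𝄫.
A♭ up to B𝄫 is 1 semitone, a half step narrower than a major second, so the interval is minor.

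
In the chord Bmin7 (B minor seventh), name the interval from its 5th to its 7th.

Bm7 (B minor seventh) is spelled B-D-F#-A.
So we need the interval from F# up to A.
F# up to A is 3 semitones, a half step narrower than a major third, so the interval is minor.

minor third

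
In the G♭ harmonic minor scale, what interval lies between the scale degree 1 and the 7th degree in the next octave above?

Spelling the G♭ harmonic minor scale: G♭ A♭ B𝄫 C♭ D♭ E𝄫 F.
Scale degree 1 = G♭; 7th degree (up an octave) = F.
G♭ up to F spans 14 letter names and 23 semitones — a major fourteenth.

major 14th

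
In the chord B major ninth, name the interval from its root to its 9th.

major 9th

Bmaj9 is spelled B, D#, F#, A#, C#.
Root = B; 9th = C#.
From B to C# is 14 semitones, exactly the major ninth.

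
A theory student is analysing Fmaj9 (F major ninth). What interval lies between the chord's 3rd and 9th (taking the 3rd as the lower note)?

The chord tones of Fmaj9 are F–A–C–E–G.
So we need the interval from A up to G.
7 letter names make it a seventh; at 10 semitones (a half step narrower than major) the quality is minor.

minor seventh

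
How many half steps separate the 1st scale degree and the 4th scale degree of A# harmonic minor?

The scale is A# B# C# D# E# F# G##.
A# up to D# is a perfect fourth — 5 semitones.

5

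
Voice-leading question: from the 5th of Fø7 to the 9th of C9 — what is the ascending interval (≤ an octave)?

The 5th of Fø7 is Cb; the 9th of C9 is D.
Cb up to D is 3 semitones, a half step wider than a major second, so the interval is augmented.

augmented 2nd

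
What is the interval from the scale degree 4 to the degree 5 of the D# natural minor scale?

major second

The scale runs D# E# F# G# A# B C#.
That puts G# below A#.
From G# to A# is 2 semitones, exactly the major second.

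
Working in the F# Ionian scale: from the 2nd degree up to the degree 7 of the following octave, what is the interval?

major 13th

F# major: F# G# A# B C# D# E#.
The 2nd degree is G# and the 7th scale degree (up an octave) is E#.
Counting 13 letters and 21 half steps from G# gives a major thirteenth.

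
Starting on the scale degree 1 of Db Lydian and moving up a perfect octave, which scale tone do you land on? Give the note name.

Db

The scale is Db Eb F G Ab Bb C.
The scale degree 1 is Db; a perfect octave above that is Db — scale degree 1.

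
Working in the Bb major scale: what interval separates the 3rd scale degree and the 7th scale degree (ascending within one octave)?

The scale runs Bb C D Eb F G A.
That puts D below A.
D up to A spans 5 letter names and 7 semitones — a perfect fifth.

perfect fifth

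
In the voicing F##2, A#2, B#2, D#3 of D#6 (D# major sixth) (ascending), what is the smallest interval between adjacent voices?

Adjacent intervals: F##2→A#2 = minor third; A#2→B#2 = major second; B#2→D#3 = minor third.
The smallest is A#2 to B#2, a major second (2 semitones).

major 2nd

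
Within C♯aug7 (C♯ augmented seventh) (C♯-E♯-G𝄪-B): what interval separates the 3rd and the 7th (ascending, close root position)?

diminished fifth

The 3rd is E♯ and the 7th is B.
From E♯ to B: 6 semitones over a fifth = diminished.
That tritone between 3rd and 7th is what gives the dominant seventh its pull toward resolution.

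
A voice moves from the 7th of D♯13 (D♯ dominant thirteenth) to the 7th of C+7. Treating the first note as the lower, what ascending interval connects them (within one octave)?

The 7th of D♯13 (D♯ dominant thirteenth) is C♯; the 7th of C+7 is B♭.
7 letter names make it a seventh; at 9 semitones (a whole step narrower than major) the quality is diminished.

diminished 7th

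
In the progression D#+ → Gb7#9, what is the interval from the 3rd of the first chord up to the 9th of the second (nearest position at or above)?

The 3rd of D#+ is F##; the 9th of Gb7#9 is A.
From F## to A: 2 semitones over a third = diminished.

diminished 3rd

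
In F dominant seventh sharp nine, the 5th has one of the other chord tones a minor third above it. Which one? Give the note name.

The chord tones of F dominant seventh sharp nine are F-A-C-Eb-G#.
The 5th is C. A minor third above C is Eb.
Eb is the chord's 7th.

Eb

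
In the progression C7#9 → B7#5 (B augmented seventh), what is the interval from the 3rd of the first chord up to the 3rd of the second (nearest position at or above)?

The 3rd of C7#9 is E; the 3rd of B7#5 (B augmented seventh) is D#.
From E to D# is 11 semitones, exactly the major seventh.

major seventh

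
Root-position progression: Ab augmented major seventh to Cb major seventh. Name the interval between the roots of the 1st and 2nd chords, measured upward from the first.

The roots are Ab and Cb.
3 letter names make it a third; at 3 semitones (a half step narrower than major) the quality is minor.

m3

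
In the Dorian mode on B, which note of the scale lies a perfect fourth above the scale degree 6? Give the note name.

C#

The scale is B C# D E F# G# A.
The scale degree 6 is G#; a perfect fourth above that is C# — scale degree 2.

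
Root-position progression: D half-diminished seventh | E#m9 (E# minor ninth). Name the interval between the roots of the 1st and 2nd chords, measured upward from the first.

A2

The roots are D and E#.
From D to E#: 3 semitones over a second = augmented.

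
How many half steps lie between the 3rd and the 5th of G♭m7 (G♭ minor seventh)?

G♭m7 (G♭ minor seventh): G♭ B𝄫 D♭ F♭.
B𝄫 to D♭ is a major third: 4 semitones.

4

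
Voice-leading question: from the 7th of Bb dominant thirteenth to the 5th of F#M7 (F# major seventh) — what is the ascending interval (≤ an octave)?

The 7th of Bb dominant thirteenth is Ab; the 5th of F#M7 (F# major seventh) is C#.
From Ab to C#: 5 semitones over a third = augmented.

A3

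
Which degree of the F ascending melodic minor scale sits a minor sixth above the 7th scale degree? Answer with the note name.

C

The scale is F G A♭ B♭ C D E.
The 7th scale degree is E; a minor sixth above that is C — scale degree 5.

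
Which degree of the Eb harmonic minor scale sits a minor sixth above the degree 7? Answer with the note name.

The scale is Eb F Gb Ab Bb Cb D.
The degree 7 is D; a minor sixth above that is Bb — scale degree 5.

Bb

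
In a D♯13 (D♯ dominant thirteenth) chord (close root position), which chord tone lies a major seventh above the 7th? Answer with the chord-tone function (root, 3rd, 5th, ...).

13th

Spelling the chord: D♯-F𝄪-A♯-C♯-E♯-B♯.
The 7th is C♯. A major seventh above C♯ is B♯.
B♯ is the chord's 13th.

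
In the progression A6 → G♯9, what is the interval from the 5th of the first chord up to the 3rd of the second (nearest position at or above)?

A6 has E as its 5th, and G♯9 has B♯ as its 3rd.
From E to B♯: 8 semitones over a fifth = augmented.

A5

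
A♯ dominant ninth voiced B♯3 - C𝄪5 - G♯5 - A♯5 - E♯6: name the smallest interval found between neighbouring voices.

Adjacent intervals: B♯3→C𝄪5 = major ninth; C𝄪5→G♯5 = diminished fifth; G♯5→A♯5 = major second; A♯5→E♯6 = perfect fifth.
The smallest is G♯5 to A♯5, a major second (2 semitones).

major second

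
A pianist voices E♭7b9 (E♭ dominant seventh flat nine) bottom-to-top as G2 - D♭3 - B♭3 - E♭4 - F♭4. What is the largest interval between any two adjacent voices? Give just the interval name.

Adjacent intervals: G2→D♭3 = diminished fifth; D♭3→B♭3 = major sixth; B♭3→E♭4 = perfect fourth; E♭4→F♭4 = minor second.
The largest is D♭3 to B♭3, a major sixth (9 semitones).

major sixth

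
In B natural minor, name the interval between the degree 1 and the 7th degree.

minor seventh

Spelling B natural minor: B C# D E F# G A.
The degree 1 is B and the 7th scale degree is A.
B up to A is 10 semitones, a half step narrower than a major seventh, so the interval is minor.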